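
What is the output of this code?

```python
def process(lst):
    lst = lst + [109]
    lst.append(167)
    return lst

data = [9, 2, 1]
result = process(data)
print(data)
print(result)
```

Key concept: rebinding parameter vs mutation.
Step by step:
`data = [9, 2, 1]` → data = [9, 2, 1]
`result = process(data)` → result = [9, 2, 1, 109, 167]
`print(data)` → prints [9, 2, 1]
`print(result)` → prints [9, 2, 1, 109, 167]

Answer:
[9, 2, 1]
[9, 2, 1, 109, 167]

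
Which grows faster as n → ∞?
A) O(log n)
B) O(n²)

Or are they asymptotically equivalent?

O(log n) vs O(n²): Higher order terms dominate.

Answer: B) O(n²) grows faster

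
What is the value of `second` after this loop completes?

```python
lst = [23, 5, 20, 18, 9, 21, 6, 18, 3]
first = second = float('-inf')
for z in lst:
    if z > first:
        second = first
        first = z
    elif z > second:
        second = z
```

Second largest (with repeats) in [23, 5, 20, 18, 9, 21, 6, 18, 3]
`second` takes the values: -inf → 5 → 20 → 21

Answer: 21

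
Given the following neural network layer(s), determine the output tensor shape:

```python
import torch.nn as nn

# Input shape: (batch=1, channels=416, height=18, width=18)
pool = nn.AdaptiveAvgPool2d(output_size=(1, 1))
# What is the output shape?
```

Input: (1, 416, 18, 18) -> Output: (1, 416, 1, 1)

Answer: (1, 416, 1, 1)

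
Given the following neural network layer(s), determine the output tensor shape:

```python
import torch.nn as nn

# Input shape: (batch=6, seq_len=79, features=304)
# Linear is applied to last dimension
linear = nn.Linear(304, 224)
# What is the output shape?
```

Input: (6, 79, 304) -> Output: (6, 79, 224)

Answer: (6, 79, 224)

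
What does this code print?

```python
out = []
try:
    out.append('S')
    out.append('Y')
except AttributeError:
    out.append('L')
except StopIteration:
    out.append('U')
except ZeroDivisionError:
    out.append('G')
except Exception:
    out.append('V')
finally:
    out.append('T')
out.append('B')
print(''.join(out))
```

Execution trace: 'S' (try body) → 'Y' (try body, no exception) → 'T' (finally) → 'B' (after the try/except). Output: SYTB

Answer: SYTB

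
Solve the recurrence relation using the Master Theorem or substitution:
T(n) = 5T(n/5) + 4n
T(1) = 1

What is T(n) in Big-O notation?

By Master Theorem: a=5, b=5, f(n)=4n. Since log_5(5) = 1 and f(n) = Θ(n^1), Case 2 applies. T(n) = O(n log n).

Answer: O(n log n)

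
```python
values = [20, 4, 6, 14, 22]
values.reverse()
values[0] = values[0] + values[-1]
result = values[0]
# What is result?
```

Trace:
`values = [20, 4, 6, 14, 22]` → values = [20, 4, 6, 14, 22]
`values.reverse()` → values = [22, 14, 6, 4, 20]
`values[0] = values[0] + values[-1]` → values = [42, 14, 6, 4, 20]
`result = values[0]` → result = 42
So result = 42

Answer: 42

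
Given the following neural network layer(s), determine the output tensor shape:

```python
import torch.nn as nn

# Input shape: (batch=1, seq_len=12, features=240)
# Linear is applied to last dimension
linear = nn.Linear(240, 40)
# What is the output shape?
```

Input: (1, 12, 240) -> Output: (1, 12, 40)

Answer: (1, 12, 40)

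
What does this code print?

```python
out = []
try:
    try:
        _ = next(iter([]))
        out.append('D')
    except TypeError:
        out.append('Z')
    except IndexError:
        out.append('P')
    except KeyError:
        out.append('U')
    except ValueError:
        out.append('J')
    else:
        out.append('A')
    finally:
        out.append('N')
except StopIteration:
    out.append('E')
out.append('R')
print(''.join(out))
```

Execution trace: 'N' (finally) → 'E' (outer except StopIteration) → 'R' (after the try/except). Output: NER

Answer: NER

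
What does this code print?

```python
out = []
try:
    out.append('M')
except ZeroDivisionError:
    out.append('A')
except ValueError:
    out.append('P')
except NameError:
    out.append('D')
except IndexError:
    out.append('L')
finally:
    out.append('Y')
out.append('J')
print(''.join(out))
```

Execution trace: 'M' (try body, no exception) → 'Y' (finally) → 'J' (after the try/except). Output: MYJ

Answer: MYJ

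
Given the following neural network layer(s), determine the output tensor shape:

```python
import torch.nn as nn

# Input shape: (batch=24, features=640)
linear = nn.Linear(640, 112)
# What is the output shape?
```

Input: (24, 640) -> Output: (24, 112)

Answer: (24, 112)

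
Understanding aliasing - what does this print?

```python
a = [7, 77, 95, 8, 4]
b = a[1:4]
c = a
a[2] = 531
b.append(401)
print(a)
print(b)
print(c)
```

Key concept: slice vs alias.
Step by step:
`a = [7, 77, 95, 8, 4]` → a = [7, 77, 95, 8, 4]
`b = a[1:4]` → b = [77, 95, 8]
`c = a` → c = [7, 77, 95, 8, 4] (same object as a)
`a[2] = 531` → a = [7, 77, 531, 8, 4] (same object as c); c = [7, 77, 531, 8, 4] (same object as a)
`b.append(401)` → b = [77, 95, 8, 401]
`print(a)` → prints [7, 77, 531, 8, 4]
`print(b)` → prints [77, 95, 8, 401]
`print(c)` → prints [7, 77, 531, 8, 4]

Answer:
[7, 77, 531, 8, 4]
[77, 95, 8, 401]
[7, 77, 531, 8, 4]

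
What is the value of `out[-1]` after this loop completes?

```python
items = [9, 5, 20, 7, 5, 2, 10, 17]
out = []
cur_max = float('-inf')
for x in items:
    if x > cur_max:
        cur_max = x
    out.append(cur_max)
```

Running max ends at 20
`out` takes the values: [] → [9] → [9, 9] → [9, 9, 20] → [9, 9, 20, 20] → [9, 9, 20, 20, 20] → [9, 9, 20, 20, 20, 20] → [9, 9, 20, 20, 20, 20, 20] → [9, 9, 20, 20, 20, 20, 20, 20]
So `out[-1]` = 20

Answer: 20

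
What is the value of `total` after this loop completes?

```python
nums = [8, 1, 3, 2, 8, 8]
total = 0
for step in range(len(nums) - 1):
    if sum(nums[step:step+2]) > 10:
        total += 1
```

Count windows with sum > 10
`total` takes the values: 0 → 1

Answer: 1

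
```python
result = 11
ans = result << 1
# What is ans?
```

Trace:
`result = 11` → result = 11
`ans = result << 1` → ans = 22
So ans = 22

Answer: 22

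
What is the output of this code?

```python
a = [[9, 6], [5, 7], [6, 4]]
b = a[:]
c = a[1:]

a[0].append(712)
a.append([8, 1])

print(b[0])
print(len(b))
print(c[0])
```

Key concept: slice with nested mutation.
Step by step:
`a = [[9, 6], [5, 7], [6, 4]]` → a = [[9, 6], [5, 7], [6, 4]]
`b = a[:]` → b = [[9, 6], [5, 7], [6, 4]]
`c = a[1:]` → c = [[5, 7], [6, 4]]
`a[0].append(712)` → a = [[9, 6, 712], [5, 7], [6, 4]]; b = [[9, 6, 712], [5, 7], [6, 4]]
`a.append([8, 1])` → a = [[9, 6, 712], [5, 7], [6, 4], [8, 1]]
`print(b[0])` → prints [9, 6, 712]
`print(len(b))` → prints 3
`print(c[0])` → prints [5, 7]

Answer:
[9, 6, 712]
3
[5, 7]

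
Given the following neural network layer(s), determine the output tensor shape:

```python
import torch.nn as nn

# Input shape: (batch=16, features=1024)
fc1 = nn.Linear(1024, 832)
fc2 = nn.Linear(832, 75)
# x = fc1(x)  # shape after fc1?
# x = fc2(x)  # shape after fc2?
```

Input: (16, 1024) -> after fc1: (16, 832) -> Output: (16, 75)

Answer: (16, 75)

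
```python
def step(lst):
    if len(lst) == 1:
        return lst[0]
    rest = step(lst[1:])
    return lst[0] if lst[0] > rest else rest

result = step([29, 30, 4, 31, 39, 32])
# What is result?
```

Recursive max over [29, 30, 4, 31, 39, 32] = 39

Answer: 39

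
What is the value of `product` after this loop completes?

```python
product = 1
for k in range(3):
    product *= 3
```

3^3 = 27
`product` takes the values: 1 → 3 → 9 → 27

Answer: 27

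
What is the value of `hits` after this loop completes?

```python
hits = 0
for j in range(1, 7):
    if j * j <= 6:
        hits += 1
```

Count numbers where j² ≤ 6
`hits` takes the values: 0 → 1 → 2

Answer: 2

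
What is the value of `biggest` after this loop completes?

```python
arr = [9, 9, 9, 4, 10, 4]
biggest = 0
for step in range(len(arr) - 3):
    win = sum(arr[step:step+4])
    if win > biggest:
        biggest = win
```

Max sum of 4-element window in [9, 9, 9, 4, 10, 4]
`biggest` takes the values: 0 → 31 → 32

Answer: 32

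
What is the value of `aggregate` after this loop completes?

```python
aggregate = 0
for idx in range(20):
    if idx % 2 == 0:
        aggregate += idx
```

Sum of even numbers 0 to 19
`aggregate` takes the values: 0 → 2 → 6 → 12 → 20 → 30 → 42 → 56 → 72 → 90

Answer: 90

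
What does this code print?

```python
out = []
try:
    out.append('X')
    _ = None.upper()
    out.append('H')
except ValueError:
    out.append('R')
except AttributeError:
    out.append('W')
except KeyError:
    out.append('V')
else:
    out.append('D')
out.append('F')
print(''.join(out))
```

Execution trace: 'X' (try body) → 'W' (except AttributeError) → 'F' (after the try/except). Output: XWF

Answer: XWF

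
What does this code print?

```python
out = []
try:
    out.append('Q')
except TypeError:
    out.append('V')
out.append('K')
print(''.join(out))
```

Execution trace: 'Q' (try body, no exception) → 'K' (after the try/except). Output: QK

Answer: QK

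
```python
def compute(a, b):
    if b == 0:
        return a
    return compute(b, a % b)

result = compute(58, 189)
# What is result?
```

compute(58, 189) -> compute(189, 58) -> compute(58, 15) -> compute(15, 13) -> compute(13, 2) -> compute(2, 1) -> compute(1, 0) -> 1

Answer: 1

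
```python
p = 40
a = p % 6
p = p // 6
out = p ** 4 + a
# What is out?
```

Trace:
`p = 40` → p = 40
`a = p % 6` → a = 4
`p = p // 6` → p = 6
`out = p ** 4 + a` → out = 1300
So out = 1300

Answer: 1300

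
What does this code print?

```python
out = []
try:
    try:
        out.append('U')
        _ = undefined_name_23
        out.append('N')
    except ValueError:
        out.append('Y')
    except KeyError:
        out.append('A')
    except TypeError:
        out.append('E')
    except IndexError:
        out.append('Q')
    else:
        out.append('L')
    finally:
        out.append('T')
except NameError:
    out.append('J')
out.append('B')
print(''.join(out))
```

Execution trace: 'U' (try body) → 'T' (finally) → 'J' (outer except NameError) → 'B' (after the try/except). Output: UTJB

Answer: UTJB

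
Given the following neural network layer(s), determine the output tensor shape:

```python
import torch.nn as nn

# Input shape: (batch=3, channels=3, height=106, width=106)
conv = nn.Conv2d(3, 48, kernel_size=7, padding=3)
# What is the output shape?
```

Input: (3, 3, 106, 106) -> Output: (3, 48, 106, 106)

Answer: (3, 48, 106, 106)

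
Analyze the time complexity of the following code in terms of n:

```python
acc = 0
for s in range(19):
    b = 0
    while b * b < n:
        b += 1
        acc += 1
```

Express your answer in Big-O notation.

Each loop level contributes: 1 × √n. Multiplying the contributions gives O(√n).

Answer: O(√n)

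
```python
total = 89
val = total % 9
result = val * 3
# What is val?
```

Trace:
`total = 89` → total = 89
`val = total % 9` → val = 8
`result = val * 3` → result = 24
So val = 8

Answer: 8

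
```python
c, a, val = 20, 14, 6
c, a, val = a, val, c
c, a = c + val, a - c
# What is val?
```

Trace:
`c, a, val = 20, 14, 6` → c = 20; a = 14; val = 6
`c, a, val = a, val, c` → c = 14; a = 6; val = 20
`c, a = c + val, a - c` → c = 34; a = -8
So val = 20

Answer: 20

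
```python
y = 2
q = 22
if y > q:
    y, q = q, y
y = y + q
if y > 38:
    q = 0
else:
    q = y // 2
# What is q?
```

Trace:
`y = 2` → y = 2
`q = 22` → q = 22
`if y > q: ...` → y > q is False → no variable changes
`y = y + q` → y = 24
`if y > 38: ...` → y > 38 is False, take else branch → q = 12
So q = 12

Answer: 12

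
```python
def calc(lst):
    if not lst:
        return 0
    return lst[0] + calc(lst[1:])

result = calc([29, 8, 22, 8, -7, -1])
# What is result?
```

29 + 8 + 22 + 8 + (-7) + (-1) + 0 = 59

Answer: 59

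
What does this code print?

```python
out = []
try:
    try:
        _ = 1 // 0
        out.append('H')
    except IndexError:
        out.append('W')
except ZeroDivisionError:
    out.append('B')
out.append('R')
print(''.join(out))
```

Execution trace: 'B' (outer except ZeroDivisionError) → 'R' (after the try/except). Output: BR

Answer: BR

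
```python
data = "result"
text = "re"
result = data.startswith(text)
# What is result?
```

Trace:
`data = "result"` → data = 'result'
`text = "re"` → text = 're'
`result = data.startswith(text)` → result = True
So result = True

Answer: True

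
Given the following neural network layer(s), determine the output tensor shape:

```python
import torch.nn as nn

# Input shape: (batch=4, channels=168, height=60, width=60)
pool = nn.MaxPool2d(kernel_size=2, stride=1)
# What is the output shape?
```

Input: (4, 168, 60, 60) -> Output: (4, 168, 59, 59)

Answer: (4, 168, 59, 59)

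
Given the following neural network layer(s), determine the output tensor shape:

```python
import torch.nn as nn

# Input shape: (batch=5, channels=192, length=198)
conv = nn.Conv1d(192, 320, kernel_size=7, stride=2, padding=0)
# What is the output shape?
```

Input: (5, 192, 198) -> Output: (5, 320, 96)

Answer: (5, 320, 96)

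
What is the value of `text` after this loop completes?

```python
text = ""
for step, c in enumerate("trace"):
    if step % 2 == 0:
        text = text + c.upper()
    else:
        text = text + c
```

Uppercase even positions in 'trace'
`text` takes the values: "" → "T" → "Tr" → "TrA" → "TrAc" → "TrAcE"

Answer: "TrAcE"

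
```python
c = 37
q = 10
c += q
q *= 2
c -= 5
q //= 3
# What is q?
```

Trace:
`c = 37` → c = 37
`q = 10` → q = 10
`c += q` → c = 47
`q *= 2` → q = 20
`c -= 5` → c = 42
`q //= 3` → q = 6
So q = 6

Answer: 6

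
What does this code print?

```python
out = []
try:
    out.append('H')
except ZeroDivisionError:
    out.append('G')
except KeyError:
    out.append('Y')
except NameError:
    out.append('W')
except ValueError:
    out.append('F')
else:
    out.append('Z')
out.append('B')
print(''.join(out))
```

Execution trace: 'H' (try body, no exception) → 'Z' (else) → 'B' (after the try/except). Output: HZB

Answer: HZB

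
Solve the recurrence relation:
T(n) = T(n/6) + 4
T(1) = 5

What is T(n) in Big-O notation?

Each step divides n by 6 and adds 4. After log_6(n) steps we reach T(1)=5. So T(n) = 4·log_6(n) + 5 = O(log n).

Answer: O(log n)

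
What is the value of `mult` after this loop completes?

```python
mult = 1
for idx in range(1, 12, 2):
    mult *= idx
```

Product of 1, 3, 5, ... up to 11
`mult` takes the values: 1 → 3 → 15 → 105 → 945 → 10395

Answer: 10395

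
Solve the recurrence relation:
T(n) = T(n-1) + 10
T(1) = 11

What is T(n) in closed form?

Unrolling: T(n) = T(1) + 10·(n-1) = 11 + 10(n-1) = 10n + 1.

Answer: T(n) = 10n + 1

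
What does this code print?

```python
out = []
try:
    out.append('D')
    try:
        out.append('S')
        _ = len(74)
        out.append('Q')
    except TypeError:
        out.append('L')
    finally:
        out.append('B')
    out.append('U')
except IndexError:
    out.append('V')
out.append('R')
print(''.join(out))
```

Execution trace: 'D' (try body) → 'S' (inner try body) → 'L' (inner except TypeError) → 'B' (inner finally) → 'U' (try body, no exception) → 'R' (after the try/except). Output: DSLBUR

Answer: DSLBUR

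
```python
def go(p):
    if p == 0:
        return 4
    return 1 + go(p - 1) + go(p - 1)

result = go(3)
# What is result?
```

go(p) = 1 + 2·go(p-1), go(0)=4. Closed form: (4+1)·2^3 - 1 = 39.

Answer: 39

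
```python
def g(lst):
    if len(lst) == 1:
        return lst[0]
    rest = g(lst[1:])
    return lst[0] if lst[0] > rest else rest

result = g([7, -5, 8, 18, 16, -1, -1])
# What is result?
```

Recursive max over [7, -5, 8, 18, 16, -1, -1] = 18

Answer: 18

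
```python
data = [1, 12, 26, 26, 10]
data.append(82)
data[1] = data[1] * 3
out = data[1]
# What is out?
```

Trace:
`data = [1, 12, 26, 26, 10]` → data = [1, 12, 26, 26, 10]
`data.append(82)` → data = [1, 12, 26, 26, 10, 82]
`data[1] = data[1] * 3` → data = [1, 36, 26, 26, 10, 82]
`out = data[1]` → out = 36
So out = 36

Answer: 36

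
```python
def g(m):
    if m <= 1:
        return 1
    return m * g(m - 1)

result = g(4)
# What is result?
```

g(4) = 4 * 3 * 2 * 1 = 24

Answer: 24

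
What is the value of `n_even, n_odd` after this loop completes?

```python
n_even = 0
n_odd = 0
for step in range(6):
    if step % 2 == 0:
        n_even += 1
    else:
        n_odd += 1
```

Count evens and odds in range(6)
`n_even, n_odd` takes the values: (0, 0) → (1, 0) → (1, 1) → (2, 1) → (2, 2) → (3, 2) → (3, 3)

Answer: 3, 3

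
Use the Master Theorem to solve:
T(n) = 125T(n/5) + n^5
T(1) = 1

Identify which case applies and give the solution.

a=125, b=5, f(n)=n^5. log_5(125) = 3. Since c=5 > 3 and the regularity condition holds (125(n/5)^5 = (125/5^5)n^5 with 125/5^5 < 1), Case 3 applies: T(n) = Θ(f(n)) = O(n^5).

Answer: O(n^5) - Case 3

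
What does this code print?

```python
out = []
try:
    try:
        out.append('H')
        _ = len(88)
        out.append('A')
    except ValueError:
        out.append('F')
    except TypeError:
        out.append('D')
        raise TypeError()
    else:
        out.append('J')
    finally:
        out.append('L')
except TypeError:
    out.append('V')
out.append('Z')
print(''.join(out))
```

Execution trace: 'H' (try body) → 'D' (except TypeError) → 'L' (finally) → 'V' (outer except TypeError) → 'Z' (after the try/except). Output: HDLVZ

Answer: HDLVZ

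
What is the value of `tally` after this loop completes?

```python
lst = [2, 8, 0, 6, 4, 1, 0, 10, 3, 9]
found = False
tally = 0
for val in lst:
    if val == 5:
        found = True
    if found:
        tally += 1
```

Count elements after first 5 in [2, 8, 0, 6, 4, 1, 0, 10, 3, 9]
`tally` takes the values: 0

Answer: 0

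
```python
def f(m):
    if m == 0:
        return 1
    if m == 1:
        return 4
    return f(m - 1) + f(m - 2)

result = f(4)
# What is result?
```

Build up from base cases: f(0)=1, f(1)=4, f(2)=5, f(3)=9, f(4)=14

Answer: 14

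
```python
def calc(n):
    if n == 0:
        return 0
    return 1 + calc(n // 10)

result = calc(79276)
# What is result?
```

Count of digits of 79276: 5

Answer: 5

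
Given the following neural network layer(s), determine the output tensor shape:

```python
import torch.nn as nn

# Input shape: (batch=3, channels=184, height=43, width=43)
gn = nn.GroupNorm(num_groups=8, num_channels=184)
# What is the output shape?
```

Input: (3, 184, 43, 43) -> Output: (3, 184, 43, 43)

Answer: (3, 184, 43, 43)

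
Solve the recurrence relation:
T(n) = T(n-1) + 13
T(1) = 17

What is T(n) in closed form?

Unrolling: T(n) = T(1) + 13·(n-1) = 17 + 13(n-1) = 13n + 4.

Answer: T(n) = 13n + 4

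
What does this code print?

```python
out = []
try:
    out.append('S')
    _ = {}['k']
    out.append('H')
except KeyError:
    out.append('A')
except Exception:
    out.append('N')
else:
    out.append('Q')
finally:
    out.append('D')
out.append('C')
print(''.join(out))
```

Execution trace: 'S' (try body) → 'A' (except KeyError) → 'D' (finally) → 'C' (after the try/except). Output: SADC

Answer: SADC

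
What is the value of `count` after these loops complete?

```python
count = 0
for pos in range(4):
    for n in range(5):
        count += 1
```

4 * 5 = 20
`count` takes the values: 0 → 1 → 2 → 3 → 4 → 5 → 6 → 7 → 8 → 9 → 10 → 11 → 12 → 13 → 14 → 15 → 16 → 17 → 18 → 19 → 20

Answer: 20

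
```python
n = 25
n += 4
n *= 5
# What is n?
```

Trace:
`n = 25` → n = 25
`n += 4` → n = 29
`n *= 5` → n = 145
So n = 145

Answer: 145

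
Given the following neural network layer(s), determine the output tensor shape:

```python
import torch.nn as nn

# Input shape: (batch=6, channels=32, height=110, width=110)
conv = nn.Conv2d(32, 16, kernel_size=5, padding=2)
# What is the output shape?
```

Input: (6, 32, 110, 110) -> Output: (6, 16, 110, 110)

Answer: (6, 16, 110, 110)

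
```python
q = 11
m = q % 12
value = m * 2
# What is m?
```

Trace:
`q = 11` → q = 11
`m = q % 12` → m = 11
`value = m * 2` → value = 22
So m = 11

Answer: 11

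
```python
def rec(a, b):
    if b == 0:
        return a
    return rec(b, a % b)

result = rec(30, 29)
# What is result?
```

rec(30, 29) -> rec(29, 1) -> rec(1, 0) -> 1

Answer: 1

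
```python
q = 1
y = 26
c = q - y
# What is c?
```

Trace:
`q = 1` → q = 1
`y = 26` → y = 26
`c = q - y` → c = -25
So c = -25

Answer: -25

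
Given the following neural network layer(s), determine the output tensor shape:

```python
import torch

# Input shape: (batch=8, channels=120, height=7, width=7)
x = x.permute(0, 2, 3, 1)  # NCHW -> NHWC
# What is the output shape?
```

Input: (8, 120, 7, 7) -> Output: (8, 7, 7, 120)

Answer: (8, 7, 7, 120)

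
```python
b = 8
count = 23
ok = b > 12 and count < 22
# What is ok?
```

Trace:
`b = 8` → b = 8
`count = 23` → count = 23
`ok = b > 12 and count < 22` → ok = False
So ok = False

Answer: False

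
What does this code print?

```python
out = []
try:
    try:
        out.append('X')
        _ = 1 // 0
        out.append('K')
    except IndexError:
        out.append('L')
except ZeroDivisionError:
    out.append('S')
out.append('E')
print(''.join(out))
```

Execution trace: 'X' (try body) → 'S' (outer except ZeroDivisionError) → 'E' (after the try/except). Output: XSE

Answer: XSE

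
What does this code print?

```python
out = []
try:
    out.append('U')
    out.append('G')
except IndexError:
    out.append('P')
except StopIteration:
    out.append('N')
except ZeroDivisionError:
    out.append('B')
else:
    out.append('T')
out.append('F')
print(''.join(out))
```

Execution trace: 'U' (try body) → 'G' (try body, no exception) → 'T' (else) → 'F' (after the try/except). Output: UGTF

Answer: UGTF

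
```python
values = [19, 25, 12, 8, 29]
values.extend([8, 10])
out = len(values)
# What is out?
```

Trace:
`values = [19, 25, 12, 8, 29]` → values = [19, 25, 12, 8, 29]
`values.extend([8, 10])` → values = [19, 25, 12, 8, 29, 8, 10]
`out = len(values)` → out = 7
So out = 7

Answer: 7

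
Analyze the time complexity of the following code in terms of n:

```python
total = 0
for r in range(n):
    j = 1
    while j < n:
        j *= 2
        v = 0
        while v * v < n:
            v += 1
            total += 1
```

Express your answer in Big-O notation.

Each loop level contributes: n × log n × √n. Multiplying the contributions gives O(n√n log n).

Answer: O(n√n log n)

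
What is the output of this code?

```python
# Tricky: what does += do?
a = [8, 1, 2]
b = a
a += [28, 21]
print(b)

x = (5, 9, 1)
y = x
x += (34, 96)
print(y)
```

Key concept: += behavior differs for mutable vs immutable.
Step by step:
`a = [8, 1, 2]` → a = [8, 1, 2]
`b = a` → b = [8, 1, 2] (same object as a)
`a += [28, 21]` → a = [8, 1, 2, 28, 21] (same object as b); b = [8, 1, 2, 28, 21] (same object as a)
`print(b)` → prints [8, 1, 2, 28, 21]
`x = (5, 9, 1)` → x = (5, 9, 1)
`y = x` → y = (5, 9, 1)
`x += (34, 96)` → x = (5, 9, 1, 34, 96)
`print(y)` → prints (5, 9, 1)

Answer:
[8, 1, 2, 28, 21]
(5, 9, 1)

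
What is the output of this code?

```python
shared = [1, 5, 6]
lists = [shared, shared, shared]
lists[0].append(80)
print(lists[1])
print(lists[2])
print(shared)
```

Key concept: list of same reference.
Step by step:
`shared = [1, 5, 6]` → shared = [1, 5, 6]
`lists = [shared, shared, shared]` → lists = [[1, 5, 6], [1, 5, 6], [1, 5, 6]]
`lists[0].append(80)` → shared = [1, 5, 6, 80]; lists = [[1, 5, 6, 80], [1, 5, 6, 80], [1, 5, 6, 80]]
`print(lists[1])` → prints [1, 5, 6, 80]
`print(lists[2])` → prints [1, 5, 6, 80]
`print(shared)` → prints [1, 5, 6, 80]

Answer:
[1, 5, 6, 80]
[1, 5, 6, 80]
[1, 5, 6, 80]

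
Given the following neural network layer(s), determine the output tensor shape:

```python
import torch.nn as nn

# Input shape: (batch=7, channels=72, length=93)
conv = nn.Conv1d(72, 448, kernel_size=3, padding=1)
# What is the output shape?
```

Input: (7, 72, 93) -> Output: (7, 448, 93)

Answer: (7, 448, 93)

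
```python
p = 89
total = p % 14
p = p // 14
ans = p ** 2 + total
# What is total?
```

Trace:
`p = 89` → p = 89
`total = p % 14` → total = 5
`p = p // 14` → p = 6
`ans = p ** 2 + total` → ans = 41
So total = 5

Answer: 5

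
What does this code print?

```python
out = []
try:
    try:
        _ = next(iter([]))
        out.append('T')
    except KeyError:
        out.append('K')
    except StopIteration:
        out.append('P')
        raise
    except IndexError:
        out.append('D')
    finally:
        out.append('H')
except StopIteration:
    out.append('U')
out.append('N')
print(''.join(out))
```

Execution trace: 'P' (inner except StopIteration) → 'H' (inner finally) → 'U' (outer except StopIteration) → 'N' (after the try/except). Output: PHUN

Answer: PHUN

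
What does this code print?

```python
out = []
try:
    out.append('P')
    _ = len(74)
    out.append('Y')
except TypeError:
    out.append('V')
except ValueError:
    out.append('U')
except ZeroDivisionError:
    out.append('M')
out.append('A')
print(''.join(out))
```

Execution trace: 'P' (try body) → 'V' (except TypeError) → 'A' (after the try/except). Output: PVA

Answer: PVA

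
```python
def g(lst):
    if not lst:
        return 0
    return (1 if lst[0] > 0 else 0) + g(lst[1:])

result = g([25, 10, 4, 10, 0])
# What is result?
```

Count of positive elements in [25, 10, 4, 10, 0] = 4

Answer: 4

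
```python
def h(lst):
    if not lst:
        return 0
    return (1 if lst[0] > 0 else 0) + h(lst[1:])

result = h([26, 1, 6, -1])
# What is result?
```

Count of positive elements in [26, 1, 6, -1] = 3

Answer: 3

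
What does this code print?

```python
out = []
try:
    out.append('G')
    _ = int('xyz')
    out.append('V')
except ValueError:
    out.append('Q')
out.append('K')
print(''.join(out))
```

Execution trace: 'G' (try body) → 'Q' (except ValueError) → 'K' (after the try/except). Output: GQK

Answer: GQK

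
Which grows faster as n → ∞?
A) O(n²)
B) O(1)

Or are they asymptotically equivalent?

O(n²) vs O(1): Higher order terms dominate.

Answer: A) O(n²) grows faster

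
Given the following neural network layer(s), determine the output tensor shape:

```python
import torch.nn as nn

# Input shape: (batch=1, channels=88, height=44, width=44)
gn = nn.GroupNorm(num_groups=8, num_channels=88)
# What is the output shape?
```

Input: (1, 88, 44, 44) -> Output: (1, 88, 44, 44)

Answer: (1, 88, 44, 44)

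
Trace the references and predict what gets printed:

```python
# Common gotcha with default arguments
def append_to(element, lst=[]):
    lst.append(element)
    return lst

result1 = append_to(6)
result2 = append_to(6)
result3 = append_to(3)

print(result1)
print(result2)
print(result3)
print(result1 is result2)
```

Key concept: mutable default argument gotcha.
Step by step:
`result1 = append_to(6)` → result1 = [6]
`result2 = append_to(6)` → result1 = [6, 6] (same object as result2); result2 = [6, 6] (same object as result1)
`result3 = append_to(3)` → result1 = [6, 6, 3] (same object as result2, result3); result2 = [6, 6, 3] (same object as result1, result3); result3 = [6, 6, 3] (same object as result1, result2)
`print(result1)` → prints [6, 6, 3]
`print(result2)` → prints [6, 6, 3]
`print(result3)` → prints [6, 6, 3]
`print(result1 is result2)` → prints True

Answer:
[6, 6, 3]
[6, 6, 3]
[6, 6, 3]
True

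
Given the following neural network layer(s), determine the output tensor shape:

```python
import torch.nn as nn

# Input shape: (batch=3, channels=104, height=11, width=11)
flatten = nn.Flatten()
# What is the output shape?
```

Input: (3, 104, 11, 11) -> Output: (3, 12584)

Answer: (3, 12584)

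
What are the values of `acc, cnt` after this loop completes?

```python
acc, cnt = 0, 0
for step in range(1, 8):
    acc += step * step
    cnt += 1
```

Sum of squares and count
`acc, cnt` takes the values: (0, 0) → (1, 0) → (1, 1) → (5, 1) → (5, 2) → (14, 2) → (14, 3) → (30, 3) → (30, 4) → (55, 4) → (55, 5) → (91, 5) → (91, 6) → (140, 6) → (140, 7)

Answer: 140, 7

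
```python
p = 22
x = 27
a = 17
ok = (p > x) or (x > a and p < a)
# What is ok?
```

Trace:
`p = 22` → p = 22
`x = 27` → x = 27
`a = 17` → a = 17
`ok = (p > x) or (x > a and p < a)` → ok = False
So ok = False

Answer: False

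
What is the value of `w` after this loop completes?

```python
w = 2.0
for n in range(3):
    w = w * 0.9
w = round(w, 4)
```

Exponential decay: 2.0 * 0.9^3
`w` takes the values: 2.0 → 1.8 → 1.62 → 1.458

Answer: 1.458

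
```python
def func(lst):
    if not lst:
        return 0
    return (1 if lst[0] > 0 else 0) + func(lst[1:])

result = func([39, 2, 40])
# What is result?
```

Count of positive elements in [39, 2, 40] = 3

Answer: 3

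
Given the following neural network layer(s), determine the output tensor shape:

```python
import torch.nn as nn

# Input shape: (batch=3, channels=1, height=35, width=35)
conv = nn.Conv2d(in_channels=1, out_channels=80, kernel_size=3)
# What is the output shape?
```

Input: (3, 1, 35, 35) -> Output: (3, 80, 33, 33)

Answer: (3, 80, 33, 33)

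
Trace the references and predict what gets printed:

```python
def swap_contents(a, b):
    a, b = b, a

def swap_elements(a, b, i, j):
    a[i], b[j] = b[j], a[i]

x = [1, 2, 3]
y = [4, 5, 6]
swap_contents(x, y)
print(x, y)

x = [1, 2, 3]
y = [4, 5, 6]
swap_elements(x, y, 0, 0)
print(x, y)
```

Key concept: parameter rebinding vs mutation.
Step by step:
`x = [1, 2, 3]` → x = [1, 2, 3]
`y = [4, 5, 6]` → y = [4, 5, 6]
`swap_contents(x, y)` → no visible change to tracked variables
`print(x, y)` → prints [1, 2, 3] [4, 5, 6]
`x = [1, 2, 3]` → x = [1, 2, 3]
`y = [4, 5, 6]` → y = [4, 5, 6]
`swap_elements(x, y, 0, 0)` → x = [4, 2, 3]; y = [1, 5, 6]
`print(x, y)` → prints [4, 2, 3] [1, 5, 6]

Answer:
[1, 2, 3] [4, 5, 6]
[4, 2, 3] [1, 5, 6]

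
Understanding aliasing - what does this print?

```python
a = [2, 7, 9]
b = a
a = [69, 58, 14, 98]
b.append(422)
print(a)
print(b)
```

Key concept: rebinding vs mutation: a is rebound to a new list, b still points at the original.
Step by step:
`a = [2, 7, 9]` → a = [2, 7, 9]
`b = a` → b = [2, 7, 9] (same object as a)
`a = [69, 58, 14, 98]` → a = [69, 58, 14, 98]
`b.append(422)` → b = [2, 7, 9, 422]
`print(a)` → prints [69, 58, 14, 98]
`print(b)` → prints [2, 7, 9, 422]

Answer:
[69, 58, 14, 98]
[2, 7, 9, 422]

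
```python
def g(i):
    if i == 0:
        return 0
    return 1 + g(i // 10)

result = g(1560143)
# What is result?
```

Count of digits of 1560143: 7

Answer: 7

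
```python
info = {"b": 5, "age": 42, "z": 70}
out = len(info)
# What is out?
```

Trace:
`info = {"b": 5, "age": 42, "z": 70}` → info = {'b': 5, 'age': 42, 'z': 70}
`out = len(info)` → out = 3
So out = 3

Answer: 3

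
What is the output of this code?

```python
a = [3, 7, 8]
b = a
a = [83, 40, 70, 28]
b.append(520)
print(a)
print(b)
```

Key concept: rebinding vs mutation: a is rebound to a new list, b still points at the original.
Step by step:
`a = [3, 7, 8]` → a = [3, 7, 8]
`b = a` → b = [3, 7, 8] (same object as a)
`a = [83, 40, 70, 28]` → a = [83, 40, 70, 28]
`b.append(520)` → b = [3, 7, 8, 520]
`print(a)` → prints [83, 40, 70, 28]
`print(b)` → prints [3, 7, 8, 520]

Answer:
[83, 40, 70, 28]
[3, 7, 8, 520]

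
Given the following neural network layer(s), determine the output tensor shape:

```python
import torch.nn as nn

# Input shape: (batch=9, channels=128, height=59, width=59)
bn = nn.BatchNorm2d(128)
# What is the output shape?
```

Input: (9, 128, 59, 59) -> Output: (9, 128, 59, 59)

Answer: (9, 128, 59, 59)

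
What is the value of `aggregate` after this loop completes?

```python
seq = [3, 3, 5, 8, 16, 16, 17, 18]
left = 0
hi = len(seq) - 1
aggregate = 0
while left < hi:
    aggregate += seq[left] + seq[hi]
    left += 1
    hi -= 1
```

Sum of pairs from ends
`aggregate` takes the values: 0 → 21 → 41 → 62 → 86

Answer: 86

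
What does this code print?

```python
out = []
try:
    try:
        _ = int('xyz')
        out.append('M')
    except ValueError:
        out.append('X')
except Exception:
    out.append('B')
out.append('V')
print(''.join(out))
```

Execution trace: 'X' (inner except ValueError) → 'V' (after the try/except). Output: XV

Answer: XV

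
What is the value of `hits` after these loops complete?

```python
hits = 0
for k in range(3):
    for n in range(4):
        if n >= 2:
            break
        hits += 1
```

Inner breaks at 2, outer runs 3 times
`hits` takes the values: 0 → 1 → 2 → 3 → 4 → 5 → 6

Answer: 6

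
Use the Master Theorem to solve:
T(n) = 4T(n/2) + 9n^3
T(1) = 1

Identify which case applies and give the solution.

a=4, b=2, f(n)=9n^3. log_2(4) = 2. Since c=3 > 2 and the regularity condition holds (4(n/2)^3 = (4/2^3)n^3 with 4/2^3 < 1), Case 3 applies: T(n) = Θ(f(n)) = O(n^3).

Answer: O(n^3) - Case 3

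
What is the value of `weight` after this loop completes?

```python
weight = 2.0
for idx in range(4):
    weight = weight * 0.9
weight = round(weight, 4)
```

Exponential decay: 2.0 * 0.9^4
`weight` takes the values: 2.0 → 1.8 → 1.62 → 1.458 → 1.3122

Answer: 1.3122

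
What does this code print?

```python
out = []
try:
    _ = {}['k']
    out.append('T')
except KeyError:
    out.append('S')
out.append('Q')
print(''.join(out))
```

Execution trace: 'S' (except KeyError) → 'Q' (after the try/except). Output: SQ

Answer: SQ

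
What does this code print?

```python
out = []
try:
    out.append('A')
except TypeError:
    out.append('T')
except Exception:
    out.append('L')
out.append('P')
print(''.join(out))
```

Execution trace: 'A' (try body, no exception) → 'P' (after the try/except). Output: AP

Answer: AP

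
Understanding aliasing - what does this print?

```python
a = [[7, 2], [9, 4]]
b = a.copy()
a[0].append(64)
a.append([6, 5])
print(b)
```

Key concept: shallow copy with nested lists.
Step by step:
`a = [[7, 2], [9, 4]]` → a = [[7, 2], [9, 4]]
`b = a.copy()` → b = [[7, 2], [9, 4]]
`a[0].append(64)` → a = [[7, 2, 64], [9, 4]]; b = [[7, 2, 64], [9, 4]]
`a.append([6, 5])` → a = [[7, 2, 64], [9, 4], [6, 5]]
`print(b)` → prints [[7, 2, 64], [9, 4]]

Answer: [[7, 2, 64], [9, 4]]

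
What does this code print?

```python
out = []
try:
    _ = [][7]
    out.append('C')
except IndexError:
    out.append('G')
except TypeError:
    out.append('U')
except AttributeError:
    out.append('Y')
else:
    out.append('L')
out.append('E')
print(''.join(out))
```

Execution trace: 'G' (except IndexError) → 'E' (after the try/except). Output: GE

Answer: GE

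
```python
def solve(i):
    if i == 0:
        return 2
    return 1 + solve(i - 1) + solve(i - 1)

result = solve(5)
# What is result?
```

solve(i) = 1 + 2·solve(i-1), solve(0)=2. Closed form: (2+1)·2^5 - 1 = 95.

Answer: 95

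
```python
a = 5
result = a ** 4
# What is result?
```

Trace:
`a = 5` → a = 5
`result = a ** 4` → result = 625
So result = 625

Answer: 625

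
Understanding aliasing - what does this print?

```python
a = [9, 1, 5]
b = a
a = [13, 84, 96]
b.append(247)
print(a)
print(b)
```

Key concept: rebinding vs mutation: a is rebound to a new list, b still points at the original.
Step by step:
`a = [9, 1, 5]` → a = [9, 1, 5]
`b = a` → b = [9, 1, 5] (same object as a)
`a = [13, 84, 96]` → a = [13, 84, 96]
`b.append(247)` → b = [9, 1, 5, 247]
`print(a)` → prints [13, 84, 96]
`print(b)` → prints [9, 1, 5, 247]

Answer:
[13, 84, 96]
[9, 1, 5, 247]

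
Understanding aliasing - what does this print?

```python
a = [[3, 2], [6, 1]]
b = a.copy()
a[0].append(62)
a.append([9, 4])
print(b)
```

Key concept: shallow copy with nested lists.
Step by step:
`a = [[3, 2], [6, 1]]` → a = [[3, 2], [6, 1]]
`b = a.copy()` → b = [[3, 2], [6, 1]]
`a[0].append(62)` → a = [[3, 2, 62], [6, 1]]; b = [[3, 2, 62], [6, 1]]
`a.append([9, 4])` → a = [[3, 2, 62], [6, 1], [9, 4]]
`print(b)` → prints [[3, 2, 62], [6, 1]]

Answer: [[3, 2, 62], [6, 1]]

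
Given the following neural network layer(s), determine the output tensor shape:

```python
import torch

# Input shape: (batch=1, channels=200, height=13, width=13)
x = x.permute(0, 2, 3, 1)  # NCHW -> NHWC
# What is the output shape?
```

Input: (1, 200, 13, 13) -> Output: (1, 13, 13, 200)

Answer: (1, 13, 13, 200)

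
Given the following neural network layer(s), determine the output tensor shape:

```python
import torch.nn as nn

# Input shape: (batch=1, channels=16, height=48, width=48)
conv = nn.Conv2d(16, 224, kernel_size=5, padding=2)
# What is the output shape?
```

Input: (1, 16, 48, 48) -> Output: (1, 224, 48, 48)

Answer: (1, 224, 48, 48)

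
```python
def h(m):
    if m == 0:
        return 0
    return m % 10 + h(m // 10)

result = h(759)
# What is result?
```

Sum of digits of 759: 9 + 5 + 7 = 21

Answer: 21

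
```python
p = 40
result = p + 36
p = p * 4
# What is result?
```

Trace:
`p = 40` → p = 40
`result = p + 36` → result = 76
`p = p * 4` → p = 160
So result = 76

Answer: 76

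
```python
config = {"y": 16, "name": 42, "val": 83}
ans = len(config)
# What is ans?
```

Trace:
`config = {"y": 16, "name": 42, "val": 83}` → config = {'y': 16, 'name': 42, 'val': 83}
`ans = len(config)` → ans = 3
So ans = 3

Answer: 3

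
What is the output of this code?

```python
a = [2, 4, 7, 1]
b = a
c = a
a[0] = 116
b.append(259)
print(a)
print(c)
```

Key concept: multiple aliases.
Step by step:
`a = [2, 4, 7, 1]` → a = [2, 4, 7, 1]
`b = a` → b = [2, 4, 7, 1] (same object as a)
`c = a` → c = [2, 4, 7, 1] (same object as a, b)
`a[0] = 116` → a = [116, 4, 7, 1] (same object as b, c); b = [116, 4, 7, 1] (same object as a, c); c = [116, 4, 7, 1] (same object as a, b)
`b.append(259)` → a = [116, 4, 7, 1, 259] (same object as b, c); b = [116, 4, 7, 1, 259] (same object as a, c); c = [116, 4, 7, 1, 259] (same object as a, b)
`print(a)` → prints [116, 4, 7, 1, 259]
`print(c)` → prints [116, 4, 7, 1, 259]

Answer:
[116, 4, 7, 1, 259]
[116, 4, 7, 1, 259]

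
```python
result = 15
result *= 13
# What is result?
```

Trace:
`result = 15` → result = 15
`result *= 13` → result = 195
So result = 195

Answer: 195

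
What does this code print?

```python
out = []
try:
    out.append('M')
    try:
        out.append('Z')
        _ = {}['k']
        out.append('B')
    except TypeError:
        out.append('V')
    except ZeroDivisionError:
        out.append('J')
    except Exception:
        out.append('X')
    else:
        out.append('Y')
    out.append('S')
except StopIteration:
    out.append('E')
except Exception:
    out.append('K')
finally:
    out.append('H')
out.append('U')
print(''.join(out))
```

Execution trace: 'M' (try body) → 'Z' (inner try body) → 'X' (inner except Exception) → 'S' (try body, no exception) → 'H' (finally) → 'U' (after the try/except). Output: MZXSHU

Answer: MZXSHU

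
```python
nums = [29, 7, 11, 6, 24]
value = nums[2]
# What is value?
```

Trace:
`nums = [29, 7, 11, 6, 24]` → nums = [29, 7, 11, 6, 24]
`value = nums[2]` → value = 11
So value = 11

Answer: 11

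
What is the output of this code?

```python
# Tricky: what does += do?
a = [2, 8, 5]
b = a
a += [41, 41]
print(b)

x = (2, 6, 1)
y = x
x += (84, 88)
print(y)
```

Key concept: += behavior differs for mutable vs immutable.
Step by step:
`a = [2, 8, 5]` → a = [2, 8, 5]
`b = a` → b = [2, 8, 5] (same object as a)
`a += [41, 41]` → a = [2, 8, 5, 41, 41] (same object as b); b = [2, 8, 5, 41, 41] (same object as a)
`print(b)` → prints [2, 8, 5, 41, 41]
`x = (2, 6, 1)` → x = (2, 6, 1)
`y = x` → y = (2, 6, 1)
`x += (84, 88)` → x = (2, 6, 1, 84, 88)
`print(y)` → prints (2, 6, 1)

Answer:
[2, 8, 5, 41, 41]
(2, 6, 1)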